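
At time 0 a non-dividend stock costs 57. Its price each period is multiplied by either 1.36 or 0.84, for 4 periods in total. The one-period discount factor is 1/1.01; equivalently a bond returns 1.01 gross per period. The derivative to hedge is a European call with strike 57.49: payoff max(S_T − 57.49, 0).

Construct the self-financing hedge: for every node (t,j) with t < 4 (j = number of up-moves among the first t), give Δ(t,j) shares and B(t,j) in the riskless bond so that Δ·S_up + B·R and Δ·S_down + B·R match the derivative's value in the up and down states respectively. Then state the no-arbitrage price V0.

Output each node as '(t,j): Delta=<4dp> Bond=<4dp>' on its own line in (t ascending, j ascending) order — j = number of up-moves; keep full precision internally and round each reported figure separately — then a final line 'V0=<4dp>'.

Under the risk-neutral measure, an up-move has probability p* = (R−d)/(u−d) = 0.3269 and values discount at R = 1.01.
Terminal values V(4,·): V(4,0)=0.0000, V(4,1)=0.0000, V(4,2)=16.8994, V(4,3)=62.9500, V(4,4)=137.5081
  t=3,j=0: stock 33.7841 → up 45.9464 (V=0.0000), down 28.3787 (V=0.0000). Price 0.0000; hedge Δ=0.0000, bond B=0.0000.
  t=3,j=1: stock 54.6981 → up 74.3894 (V=16.8994), down 45.9464 (V=0.0000). Price 5.4701; hedge Δ=0.5942, bond B=-27.0288.
  t=3,j=2: stock 88.5588 → up 120.4400 (V=62.9500), down 74.3894 (V=16.8994). Price 31.6381; hedge Δ=1.0000, bond B=-56.9208.
  t=3,j=3: stock 143.3810 → up 194.9981 (V=137.5081), down 120.4400 (V=62.9500). Price 86.4602; hedge Δ=1.0000, bond B=-56.9208.
  t=2,j=0: stock 40.2192 → up 54.6981 (V=5.4701), down 33.7841 (V=0.0000). Price 1.7706; hedge Δ=0.2616, bond B=-8.7488.
  t=2,j=1: stock 65.1168 → up 88.5588 (V=31.6381), down 54.6981 (V=5.4701). Price 13.8862; hedge Δ=0.7728, bond B=-36.4368.
  t=2,j=2: stock 105.4272 → up 143.3810 (V=86.4602), down 88.5588 (V=31.6381). Price 49.0700; hedge Δ=1.0000, bond B=-56.3572.
  t=1,j=0: stock 47.8800 → up 65.1168 (V=13.8862), down 40.2192 (V=1.7706). Price 5.6747; hedge Δ=0.4866, bond B=-17.6244.
  t=1,j=1: stock 77.5200 → up 105.4272 (V=49.0700), down 65.1168 (V=13.8862). Price 25.1372; hedge Δ=0.8728, bond B=-42.5240.
  t=0,j=0: stock 57.0000 → up 77.5200 (V=25.1372), down 47.8800 (V=5.6747). Price 11.9183; hedge Δ=0.6566, bond B=-25.5096.
The time-0 hedge costs 11.9183, which is the no-arbitrage price.

(0,0): Delta=0.6566 Bond=-25.5096
(1,0): Delta=0.4866 Bond=-17.6244
(1,1): Delta=0.8728 Bond=-42.5240
(2,0): Delta=0.2616 Bond=-8.7488
(2,1): Delta=0.7728 Bond=-36.4368
(2,2): Delta=1.0000 Bond=-56.3572
(3,0): Delta=0.0000 Bond=0.0000
(3,1): Delta=0.5942 Bond=-27.0288
(3,2): Delta=1.0000 Bond=-56.9208
(3,3): Delta=1.0000 Bond=-56.9208
V0=11.9183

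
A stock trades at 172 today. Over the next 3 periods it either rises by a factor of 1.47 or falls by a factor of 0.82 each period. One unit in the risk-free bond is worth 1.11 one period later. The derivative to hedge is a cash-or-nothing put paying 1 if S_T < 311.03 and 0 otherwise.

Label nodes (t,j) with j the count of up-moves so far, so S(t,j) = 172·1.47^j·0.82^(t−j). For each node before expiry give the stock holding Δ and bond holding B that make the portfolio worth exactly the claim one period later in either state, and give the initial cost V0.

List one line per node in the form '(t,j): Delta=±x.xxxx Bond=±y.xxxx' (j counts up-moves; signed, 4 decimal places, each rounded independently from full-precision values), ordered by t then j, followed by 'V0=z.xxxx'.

Since d<R<u, set p* = (R−d)/(u−d) = 0.4462; price each node as the discounted p*-expectation of its children.
Payoff layer (t=3): V(3,0)=1.0000, V(3,1)=1.0000, V(3,2)=1.0000, V(3,3)=0.0000
  t=2,j=0: stock 115.6528 → up 170.0096 (V=1.0000), down 94.8353 (V=1.0000). Price 0.9009; hedge Δ=0.0000, bond B=0.9009.
  t=2,j=1: stock 207.3288 → up 304.7733 (V=1.0000), down 170.0096 (V=1.0000). Price 0.9009; hedge Δ=0.0000, bond B=0.9009.
  t=2,j=2: stock 371.6748 → up 546.3620 (V=0.0000), down 304.7733 (V=1.0000). Price 0.4990; hedge Δ=-0.0041, bond B=2.0374.
  t=1,j=0: stock 141.0400 → up 207.3288 (V=0.9009), down 115.6528 (V=0.9009). Price 0.8116; hedge Δ=0.0000, bond B=0.8116.
  t=1,j=1: stock 252.8400 → up 371.6748 (V=0.4990), down 207.3288 (V=0.9009). Price 0.6501; hedge Δ=-0.0024, bond B=1.2684.
  t=0,j=0: stock 172.0000 → up 252.8400 (V=0.6501), down 141.0400 (V=0.8116). Price 0.6663; hedge Δ=-0.0014, bond B=0.9148.
Check: Δ(0,0)·S0 + B(0,0) = 0.6663 = V0.

(0,0): Delta=-0.0014 Bond=0.9148
(1,0): Delta=0.0000 Bond=0.8116
(1,1): Delta=-0.0024 Bond=1.2684
(2,0): Delta=0.0000 Bond=0.9009
(2,1): Delta=0.0000 Bond=0.9009
(2,2): Delta=-0.0041 Bond=2.0374
V0=0.6663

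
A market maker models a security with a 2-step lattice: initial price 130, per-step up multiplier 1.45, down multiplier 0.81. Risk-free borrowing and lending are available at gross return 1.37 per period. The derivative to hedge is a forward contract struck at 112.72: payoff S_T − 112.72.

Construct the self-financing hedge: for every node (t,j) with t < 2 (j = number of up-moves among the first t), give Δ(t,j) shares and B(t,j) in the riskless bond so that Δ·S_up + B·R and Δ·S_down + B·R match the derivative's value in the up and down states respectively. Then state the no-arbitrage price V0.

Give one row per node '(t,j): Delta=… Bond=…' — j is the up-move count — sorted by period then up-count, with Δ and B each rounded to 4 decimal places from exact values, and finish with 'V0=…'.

(0,0): Delta=1.0000 Bond=-60.0565
(1,0): Delta=1.0000 Bond=-82.2774
(1,1): Delta=1.0000 Bond=-82.2774
V0=69.9435

The replicating-portfolio and risk-neutral prices coincide; use p* = (1.37−0.81)/(1.45−0.81) = 0.8750 for the latter.
Payoff layer (t=2): V(2,0)=-27.4270, V(2,1)=39.9650, V(2,2)=160.6050
(1,0): S=105.3000. Δ = (V_up−V_dn)/(S_up−S_dn) = (39.9650−-27.4270)/(152.6850−85.2930) = 1.0000. V = [p*·39.9650 + (1−p*)·-27.4270]/1.37 = 23.0226. B = V − Δ·S = -82.2774.
(1,1): S=188.5000. Δ = (V_up−V_dn)/(S_up−S_dn) = (160.6050−39.9650)/(273.3250−152.6850) = 1.0000. V = [p*·160.6050 + (1−p*)·39.9650]/1.37 = 106.2226. B = V − Δ·S = -82.2774.
(0,0): S=130.0000. Δ = (V_up−V_dn)/(S_up−S_dn) = (106.2226−23.0226)/(188.5000−105.3000) = 1.0000. V = [p*·106.2226 + (1−p*)·23.0226]/1.37 = 69.9435. B = V − Δ·S = -60.0565.
Each (Δ,B) replicates both successor values, so the strategy is self-financing and V0 is arbitrage-free.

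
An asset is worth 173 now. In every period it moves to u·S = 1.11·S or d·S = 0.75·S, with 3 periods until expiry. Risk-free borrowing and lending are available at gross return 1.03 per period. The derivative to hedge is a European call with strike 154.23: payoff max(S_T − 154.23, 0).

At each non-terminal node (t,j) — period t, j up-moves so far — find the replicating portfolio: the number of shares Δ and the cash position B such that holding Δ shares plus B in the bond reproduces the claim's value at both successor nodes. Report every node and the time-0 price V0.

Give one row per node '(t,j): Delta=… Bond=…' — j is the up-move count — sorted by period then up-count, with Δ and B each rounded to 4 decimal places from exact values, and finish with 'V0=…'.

(0,0): Delta=0.7320 Bond=-89.0961
(1,0): Delta=0.0911 Bond=-8.6066
(1,1): Delta=0.8558 Bond=-115.5297
(2,0): Delta=0.0000 Bond=0.0000
(2,1): Delta=0.1087 Bond=-11.3976
(2,2): Delta=1.0000 Bond=-149.7379
V0=37.5467

No-arbitrage ⇒ martingale measure with p* = (R−d)/(u−d) = 0.7778.
Terminal payoffs: V(3,0)=0.0000, V(3,1)=0.0000, V(3,2)=5.6350, V(3,3)=82.3702
(2,0): S=97.3125. Δ = (V_up−V_dn)/(S_up−S_dn) = (0.0000−0.0000)/(108.0169−72.9844) = 0.0000. V = [p*·0.0000 + (1−p*)·0.0000]/1.03 = 0.0000. B = V − Δ·S = 0.0000.
(2,1): S=144.0225. Δ = (V_up−V_dn)/(S_up−S_dn) = (5.6350−0.0000)/(159.8650−108.0169) = 0.1087. V = [p*·5.6350 + (1−p*)·0.0000]/1.03 = 4.2551. B = V − Δ·S = -11.3976.
(2,2): S=213.1533. Δ = (V_up−V_dn)/(S_up−S_dn) = (82.3702−5.6350)/(236.6002−159.8650) = 1.0000. V = [p*·82.3702 + (1−p*)·5.6350]/1.03 = 63.4154. B = V − Δ·S = -149.7379.
(1,0): S=129.7500. Δ = (V_up−V_dn)/(S_up−S_dn) = (4.2551−0.0000)/(144.0225−97.3125) = 0.0911. V = [p*·4.2551 + (1−p*)·0.0000]/1.03 = 3.2131. B = V − Δ·S = -8.6066.
(1,1): S=192.0300. Δ = (V_up−V_dn)/(S_up−S_dn) = (63.4154−4.2551)/(213.1533−144.0225) = 0.8558. V = [p*·63.4154 + (1−p*)·4.2551]/1.03 = 48.8046. B = V − Δ·S = -115.5297.
(0,0): S=173.0000. Δ = (V_up−V_dn)/(S_up−S_dn) = (48.8046−3.2131)/(192.0300−129.7500) = 0.7320. V = [p*·48.8046 + (1−p*)·3.2131]/1.03 = 37.5467. B = V − Δ·S = -89.0961.
The time-0 hedge costs 37.5467, which is the no-arbitrage price.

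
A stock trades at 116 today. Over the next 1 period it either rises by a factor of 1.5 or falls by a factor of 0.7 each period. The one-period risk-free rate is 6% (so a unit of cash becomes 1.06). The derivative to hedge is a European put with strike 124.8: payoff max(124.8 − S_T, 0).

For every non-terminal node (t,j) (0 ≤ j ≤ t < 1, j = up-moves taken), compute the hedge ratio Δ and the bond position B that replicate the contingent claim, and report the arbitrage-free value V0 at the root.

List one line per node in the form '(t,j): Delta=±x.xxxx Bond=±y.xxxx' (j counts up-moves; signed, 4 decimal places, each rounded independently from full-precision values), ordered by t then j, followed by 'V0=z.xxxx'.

(0,0): Delta=-0.4698 Bond=77.1226
V0=22.6226

Risk-neutral probability p* = (R−d)/(u−d) = (1.06−0.7)/(1.5−0.7) = 0.4500.
At expiry t=1: V(1,0)=43.6000, V(1,1)=0.0000
Node (0,0) S=116.0000: V=(p*·0.0000+(1−p*)·43.6000)/1.06=22.6226; Δ=(0.0000−43.6000)/(174.0000−81.2000)=-0.4698; B=V−Δ·S=77.1226
Root portfolio cost Δ·116+B reproduces V0=22.6226.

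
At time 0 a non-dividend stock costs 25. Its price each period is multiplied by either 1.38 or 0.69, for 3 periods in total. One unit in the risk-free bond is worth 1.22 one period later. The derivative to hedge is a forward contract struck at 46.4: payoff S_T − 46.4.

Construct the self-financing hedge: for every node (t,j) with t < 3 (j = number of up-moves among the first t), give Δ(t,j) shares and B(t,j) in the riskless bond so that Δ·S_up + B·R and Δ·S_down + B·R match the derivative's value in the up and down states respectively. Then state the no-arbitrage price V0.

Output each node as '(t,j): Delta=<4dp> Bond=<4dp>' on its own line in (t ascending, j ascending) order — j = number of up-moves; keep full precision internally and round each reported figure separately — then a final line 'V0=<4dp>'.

Risk-neutral probability p* = (R−d)/(u−d) = (1.22−0.69)/(1.38−0.69) = 0.7681.
Terminal payoffs: V(3,0)=-38.1873, V(3,1)=-29.9746, V(3,2)=-13.5491, V(3,3)=19.3018
Node (2,0) S=11.9025: V=(p*·-29.9746+(1−p*)·-38.1873)/1.22=-26.1303; Δ=(-29.9746−-38.1873)/(16.4254−8.2127)=1.0000; B=V−Δ·S=-38.0328
Node (2,1) S=23.8050: V=(p*·-13.5491+(1−p*)·-29.9746)/1.22=-14.2278; Δ=(-13.5491−-29.9746)/(32.8509−16.4254)=1.0000; B=V−Δ·S=-38.0328
Node (2,2) S=47.6100: V=(p*·19.3018+(1−p*)·-13.5491)/1.22=9.5772; Δ=(19.3018−-13.5491)/(65.7018−32.8509)=1.0000; B=V−Δ·S=-38.0328
Node (1,0) S=17.2500: V=(p*·-14.2278+(1−p*)·-26.1303)/1.22=-13.9244; Δ=(-14.2278−-26.1303)/(23.8050−11.9025)=1.0000; B=V−Δ·S=-31.1744
Node (1,1) S=34.5000: V=(p*·9.5772+(1−p*)·-14.2278)/1.22=3.3256; Δ=(9.5772−-14.2278)/(47.6100−23.8050)=1.0000; B=V−Δ·S=-31.1744
Node (0,0) S=25.0000: V=(p*·3.3256+(1−p*)·-13.9244)/1.22=-0.5528; Δ=(3.3256−-13.9244)/(34.5000−17.2500)=1.0000; B=V−Δ·S=-25.5528
The time-0 hedge costs -0.5528, which is the no-arbitrage price.

(0,0): Delta=1.0000 Bond=-25.5528
(1,0): Delta=1.0000 Bond=-31.1744
(1,1): Delta=1.0000 Bond=-31.1744
(2,0): Delta=1.0000 Bond=-38.0328
(2,1): Delta=1.0000 Bond=-38.0328
(2,2): Delta=1.0000 Bond=-38.0328
V0=-0.5528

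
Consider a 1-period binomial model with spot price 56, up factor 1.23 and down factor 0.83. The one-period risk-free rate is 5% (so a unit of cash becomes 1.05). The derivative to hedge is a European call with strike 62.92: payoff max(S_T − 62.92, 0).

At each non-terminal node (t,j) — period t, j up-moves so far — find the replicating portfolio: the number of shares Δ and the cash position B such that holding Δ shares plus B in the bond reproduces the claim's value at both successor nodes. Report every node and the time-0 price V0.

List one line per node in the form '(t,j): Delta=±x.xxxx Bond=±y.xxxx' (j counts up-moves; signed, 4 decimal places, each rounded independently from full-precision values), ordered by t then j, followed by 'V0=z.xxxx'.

(0,0): Delta=0.2661 Bond=-11.7781
V0=3.1219

Since d<R<u, set p* = (R−d)/(u−d) = 0.5500; price each node as the discounted p*-expectation of its children.
At expiry t=1: V(1,0)=0.0000, V(1,1)=5.9600
Node (0,0) S=56.0000: V=(p*·5.9600+(1−p*)·0.0000)/1.05=3.1219; Δ=(5.9600−0.0000)/(68.8800−46.4800)=0.2661; B=V−Δ·S=-11.7781
Root portfolio cost Δ·56+B reproduces V0=3.1219.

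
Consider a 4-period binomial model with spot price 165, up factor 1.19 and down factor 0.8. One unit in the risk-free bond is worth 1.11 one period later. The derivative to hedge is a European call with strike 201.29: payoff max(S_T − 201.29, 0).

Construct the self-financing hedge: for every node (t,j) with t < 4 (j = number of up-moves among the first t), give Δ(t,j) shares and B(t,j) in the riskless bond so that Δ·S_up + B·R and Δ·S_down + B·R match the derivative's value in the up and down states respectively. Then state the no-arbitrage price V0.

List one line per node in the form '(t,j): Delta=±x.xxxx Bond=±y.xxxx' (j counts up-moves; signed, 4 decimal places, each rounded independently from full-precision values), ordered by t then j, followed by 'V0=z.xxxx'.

Since d<R<u, set p* = (R−d)/(u−d) = 0.7949; price each node as the discounted p*-expectation of its children.
Payoff layer (t=4): V(4,0)=0.0000, V(4,1)=0.0000, V(4,2)=0.0000, V(4,3)=21.1510, V(4,4)=129.5910
Node (3,0) S=84.4800: V=(p*·0.0000+(1−p*)·0.0000)/1.11=0.0000; Δ=(0.0000−0.0000)/(100.5312−67.5840)=0.0000; B=V−Δ·S=0.0000
Node (3,1) S=125.6640: V=(p*·0.0000+(1−p*)·0.0000)/1.11=0.0000; Δ=(0.0000−0.0000)/(149.5402−100.5312)=0.0000; B=V−Δ·S=0.0000
Node (3,2) S=186.9252: V=(p*·21.1510+(1−p*)·0.0000)/1.11=15.1462; Δ=(21.1510−0.0000)/(222.4410−149.5402)=0.2901; B=V−Δ·S=-39.0871
Node (3,3) S=278.0512: V=(p*·129.5910+(1−p*)·21.1510)/1.11=96.7089; Δ=(129.5910−21.1510)/(330.8810−222.4410)=1.0000; B=V−Δ·S=-181.3423
Node (2,0) S=105.6000: V=(p*·0.0000+(1−p*)·0.0000)/1.11=0.0000; Δ=(0.0000−0.0000)/(125.6640−84.4800)=0.0000; B=V−Δ·S=0.0000
Node (2,1) S=157.0800: V=(p*·15.1462+(1−p*)·0.0000)/1.11=10.8462; Δ=(15.1462−0.0000)/(186.9252−125.6640)=0.2472; B=V−Δ·S=-27.9903
Node (2,2) S=233.6565: V=(p*·96.7089+(1−p*)·15.1462)/1.11=72.0523; Δ=(96.7089−15.1462)/(278.0512−186.9252)=0.8951; B=V−Δ·S=-137.0827
Node (1,0) S=132.0000: V=(p*·10.8462+(1−p*)·0.0000)/1.11=7.7670; Δ=(10.8462−0.0000)/(157.0800−105.6000)=0.2107; B=V−Δ·S=-20.0439
Node (1,1) S=196.3500: V=(p*·72.0523+(1−p*)·10.8462)/1.11=53.6011; Δ=(72.0523−10.8462)/(233.6565−157.0800)=0.7993; B=V−Δ·S=-103.3376
Node (0,0) S=165.0000: V=(p*·53.6011+(1−p*)·7.7670)/1.11=39.8191; Δ=(53.6011−7.7670)/(196.3500−132.0000)=0.7123; B=V−Δ·S=-77.7042
Check: Δ(0,0)·S0 + B(0,0) = 39.8191 = V0.

(0,0): Delta=0.7123 Bond=-77.7042
(1,0): Delta=0.2107 Bond=-20.0439
(1,1): Delta=0.7993 Bond=-103.3376
(2,0): Delta=0.0000 Bond=0.0000
(2,1): Delta=0.2472 Bond=-27.9903
(2,2): Delta=0.8951 Bond=-137.0827
(3,0): Delta=0.0000 Bond=0.0000
(3,1): Delta=0.0000 Bond=0.0000
(3,2): Delta=0.2901 Bond=-39.0871
(3,3): Delta=1.0000 Bond=-181.3423
V0=39.8191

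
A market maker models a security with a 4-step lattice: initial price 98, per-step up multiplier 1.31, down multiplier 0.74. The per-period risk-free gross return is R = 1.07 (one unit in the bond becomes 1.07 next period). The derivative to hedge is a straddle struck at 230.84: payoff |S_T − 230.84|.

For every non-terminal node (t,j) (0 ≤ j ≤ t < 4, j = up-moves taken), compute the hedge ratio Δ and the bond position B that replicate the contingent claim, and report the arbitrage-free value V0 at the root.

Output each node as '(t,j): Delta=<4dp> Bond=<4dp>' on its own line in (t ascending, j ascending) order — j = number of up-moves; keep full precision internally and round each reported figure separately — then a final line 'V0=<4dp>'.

(0,0): Delta=-0.6724 Bond=153.9007
(1,0): Delta=-1.0000 Bond=188.4342
(1,1): Delta=-0.5378 Bond=147.3934
(2,0): Delta=-1.0000 Bond=201.6246
(2,1): Delta=-1.0000 Bond=201.6246
(2,2): Delta=-0.3479 Bond=125.7738
(3,0): Delta=-1.0000 Bond=215.7383
(3,1): Delta=-1.0000 Bond=215.7383
(3,2): Delta=-1.0000 Bond=215.7383
(3,3): Delta=-0.0799 Bond=75.5522
V0=88.0094

The replicating-portfolio and risk-neutral prices coincide; use p* = (1.07−0.74)/(1.31−0.74) = 0.5789 for the latter.
Payoff layer (t=4): V(4,0)=201.4532, V(4,1)=178.8173, V(4,2)=138.7458, V(4,3)=67.8084, V(4,4)=57.7699
  t=3,j=0: stock 39.7120 → up 52.0227 (V=178.8173), down 29.3868 (V=201.4532). Price 176.0264; hedge Δ=-1.0000, bond B=215.7383.
  t=3,j=1: stock 70.3009 → up 92.0942 (V=138.7458), down 52.0227 (V=178.8173). Price 145.4374; hedge Δ=-1.0000, bond B=215.7383.
  t=3,j=2: stock 124.4516 → up 163.0316 (V=67.8084), down 92.0942 (V=138.7458). Price 91.2867; hedge Δ=-1.0000, bond B=215.7383.
  t=3,j=3: stock 220.3129 → up 288.6099 (V=57.7699), down 163.0316 (V=67.8084). Price 57.9408; hedge Δ=-0.0799, bond B=75.5522.
  t=2,j=0: stock 53.6648 → up 70.3009 (V=145.4374), down 39.7120 (V=176.0264). Price 147.9598; hedge Δ=-1.0000, bond B=201.6246.
  t=2,j=1: stock 95.0012 → up 124.4516 (V=91.2867), down 70.3009 (V=145.4374). Price 106.6234; hedge Δ=-1.0000, bond B=201.6246.
  t=2,j=2: stock 168.1778 → up 220.3129 (V=57.9408), down 124.4516 (V=91.2867). Price 67.2722; hedge Δ=-0.3479, bond B=125.7738.
  t=1,j=0: stock 72.5200 → up 95.0012 (V=106.6234), down 53.6648 (V=147.9598). Price 115.9142; hedge Δ=-1.0000, bond B=188.4342.
  t=1,j=1: stock 128.3800 → up 168.1778 (V=67.2722), down 95.0012 (V=106.6234). Price 78.3562; hedge Δ=-0.5378, bond B=147.3934.
  t=0,j=0: stock 98.0000 → up 128.3800 (V=78.3562), down 72.5200 (V=115.9142). Price 88.0094; hedge Δ=-0.6724, bond B=153.9007.
Check: Δ(0,0)·S0 + B(0,0) = 88.0094 = V0.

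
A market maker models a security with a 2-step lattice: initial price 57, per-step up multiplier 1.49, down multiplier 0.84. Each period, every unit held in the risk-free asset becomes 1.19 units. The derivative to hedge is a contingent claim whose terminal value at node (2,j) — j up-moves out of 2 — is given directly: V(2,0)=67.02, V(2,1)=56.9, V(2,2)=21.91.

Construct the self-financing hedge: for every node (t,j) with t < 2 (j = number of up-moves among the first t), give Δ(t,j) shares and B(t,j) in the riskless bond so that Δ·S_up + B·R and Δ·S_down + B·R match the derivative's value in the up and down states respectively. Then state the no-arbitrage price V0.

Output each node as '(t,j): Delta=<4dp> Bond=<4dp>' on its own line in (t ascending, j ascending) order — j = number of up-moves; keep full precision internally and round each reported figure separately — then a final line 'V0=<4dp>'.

Under the risk-neutral measure, an up-move has probability p* = (R−d)/(u−d) = 0.5385 and values discount at R = 1.19.
Payoff layer (t=2): V(2,0)=67.0200, V(2,1)=56.9000, V(2,2)=21.9100
  t=1,j=0: stock 47.8800 → up 71.3412 (V=56.9000), down 40.2192 (V=67.0200). Price 51.7401; hedge Δ=-0.3252, bond B=67.3094.
  t=1,j=1: stock 84.9300 → up 126.5457 (V=21.9100), down 71.3412 (V=56.9000). Price 31.9825; hedge Δ=-0.6338, bond B=85.8133.
  t=0,j=0: stock 57.0000 → up 84.9300 (V=31.9825), down 47.8800 (V=51.7401). Price 34.5390; hedge Δ=-0.5333, bond B=64.9353.
Each (Δ,B) replicates both successor values, so the strategy is self-financing and V0 is arbitrage-free.

(0,0): Delta=-0.5333 Bond=64.9353
(1,0): Delta=-0.3252 Bond=67.3094
(1,1): Delta=-0.6338 Bond=85.8133
V0=34.5390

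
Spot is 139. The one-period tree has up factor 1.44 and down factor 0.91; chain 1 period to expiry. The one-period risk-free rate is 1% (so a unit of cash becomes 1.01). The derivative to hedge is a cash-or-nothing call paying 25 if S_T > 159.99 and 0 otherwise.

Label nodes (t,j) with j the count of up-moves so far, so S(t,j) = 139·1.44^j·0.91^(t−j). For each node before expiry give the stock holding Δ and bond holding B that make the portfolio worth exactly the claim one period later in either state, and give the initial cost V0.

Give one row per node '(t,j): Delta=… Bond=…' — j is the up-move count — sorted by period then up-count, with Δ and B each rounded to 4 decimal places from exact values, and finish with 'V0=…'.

(0,0): Delta=0.3394 Bond=-42.4995
V0=4.6703

No-arbitrage ⇒ martingale measure with p* = (R−d)/(u−d) = 0.1887.
Terminal payoffs: V(1,0)=0.0000, V(1,1)=25.0000
  t=0,j=0: stock 139.0000 → up 200.1600 (V=25.0000), down 126.4900 (V=0.0000). Price 4.6703; hedge Δ=0.3394, bond B=-42.4995.
Self-financing check: at every node Δ·S+B equals the discounted successor values.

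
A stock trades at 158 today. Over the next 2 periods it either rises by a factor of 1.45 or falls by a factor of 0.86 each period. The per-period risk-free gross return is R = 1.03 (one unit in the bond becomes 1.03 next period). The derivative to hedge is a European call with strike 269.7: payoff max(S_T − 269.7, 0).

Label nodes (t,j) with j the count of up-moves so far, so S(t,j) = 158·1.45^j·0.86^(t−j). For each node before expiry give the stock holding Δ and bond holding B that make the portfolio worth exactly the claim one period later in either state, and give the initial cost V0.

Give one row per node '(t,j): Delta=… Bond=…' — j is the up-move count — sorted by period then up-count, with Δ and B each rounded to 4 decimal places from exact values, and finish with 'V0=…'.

The replicating-portfolio and risk-neutral prices coincide; use p* = (1.03−0.86)/(1.45−0.86) = 0.2881 for the latter.
Terminal values V(2,·): V(2,0)=0.0000, V(2,1)=0.0000, V(2,2)=62.4950
Node (1,0) S=135.8800: V=(p*·0.0000+(1−p*)·0.0000)/1.03=0.0000; Δ=(0.0000−0.0000)/(197.0260−116.8568)=0.0000; B=V−Δ·S=0.0000
Node (1,1) S=229.1000: V=(p*·62.4950+(1−p*)·0.0000)/1.03=17.4826; Δ=(62.4950−0.0000)/(332.1950−197.0260)=0.4623; B=V−Δ·S=-88.4412
Node (0,0) S=158.0000: V=(p*·17.4826+(1−p*)·0.0000)/1.03=4.8906; Δ=(17.4826−0.0000)/(229.1000−135.8800)=0.1875; B=V−Δ·S=-24.7408
Self-financing check: at every node Δ·S+B equals the discounted successor values.

(0,0): Delta=0.1875 Bond=-24.7408
(1,0): Delta=0.0000 Bond=0.0000
(1,1): Delta=0.4623 Bond=-88.4412
V0=4.8906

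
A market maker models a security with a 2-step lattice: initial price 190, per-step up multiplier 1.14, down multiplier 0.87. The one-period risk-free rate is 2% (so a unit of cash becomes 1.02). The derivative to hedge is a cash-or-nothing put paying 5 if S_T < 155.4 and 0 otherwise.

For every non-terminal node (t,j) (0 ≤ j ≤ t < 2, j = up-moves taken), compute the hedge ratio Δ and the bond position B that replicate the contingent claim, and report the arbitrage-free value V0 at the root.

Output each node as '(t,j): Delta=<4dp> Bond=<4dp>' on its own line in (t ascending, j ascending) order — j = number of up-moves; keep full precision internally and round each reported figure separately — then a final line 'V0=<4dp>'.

The replicating-portfolio and risk-neutral prices coincide; use p* = (1.02−0.87)/(1.14−0.87) = 0.5556 for the latter.
Payoff layer (t=2): V(2,0)=5.0000, V(2,1)=0.0000, V(2,2)=0.0000
Node (1,0) S=165.3000: V=(p*·0.0000+(1−p*)·5.0000)/1.02=2.1786; Δ=(0.0000−5.0000)/(188.4420−143.8110)=-0.1120; B=V−Δ·S=20.6972
Node (1,1) S=216.6000: V=(p*·0.0000+(1−p*)·0.0000)/1.02=0.0000; Δ=(0.0000−0.0000)/(246.9240−188.4420)=0.0000; B=V−Δ·S=0.0000
Node (0,0) S=190.0000: V=(p*·0.0000+(1−p*)·2.1786)/1.02=0.9493; Δ=(0.0000−2.1786)/(216.6000−165.3000)=-0.0425; B=V−Δ·S=9.0184
Check: Δ(0,0)·S0 + B(0,0) = 0.9493 = V0.

(0,0): Delta=-0.0425 Bond=9.0184
(1,0): Delta=-0.1120 Bond=20.6972
(1,1): Delta=0.0000 Bond=0.0000
V0=0.9493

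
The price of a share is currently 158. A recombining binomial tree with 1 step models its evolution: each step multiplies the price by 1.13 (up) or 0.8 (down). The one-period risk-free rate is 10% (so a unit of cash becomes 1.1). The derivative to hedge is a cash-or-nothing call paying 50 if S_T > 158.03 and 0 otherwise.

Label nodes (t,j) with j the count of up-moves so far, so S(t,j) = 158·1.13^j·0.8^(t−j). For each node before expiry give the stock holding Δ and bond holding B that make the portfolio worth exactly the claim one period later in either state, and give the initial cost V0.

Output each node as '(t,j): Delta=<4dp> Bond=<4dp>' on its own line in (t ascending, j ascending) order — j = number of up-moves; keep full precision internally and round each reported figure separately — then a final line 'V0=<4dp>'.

(0,0): Delta=0.9590 Bond=-110.1928
V0=41.3223

No-arbitrage ⇒ martingale measure with p* = (R−d)/(u−d) = 0.9091.
Payoff layer (t=1): V(1,0)=0.0000, V(1,1)=50.0000
(0,0): S=158.0000. Δ = (V_up−V_dn)/(S_up−S_dn) = (50.0000−0.0000)/(178.5400−126.4000) = 0.9590. V = [p*·50.0000 + (1−p*)·0.0000]/1.1 = 41.3223. B = V − Δ·S = -110.1928.
Self-financing check: at every node Δ·S+B equals the discounted successor values.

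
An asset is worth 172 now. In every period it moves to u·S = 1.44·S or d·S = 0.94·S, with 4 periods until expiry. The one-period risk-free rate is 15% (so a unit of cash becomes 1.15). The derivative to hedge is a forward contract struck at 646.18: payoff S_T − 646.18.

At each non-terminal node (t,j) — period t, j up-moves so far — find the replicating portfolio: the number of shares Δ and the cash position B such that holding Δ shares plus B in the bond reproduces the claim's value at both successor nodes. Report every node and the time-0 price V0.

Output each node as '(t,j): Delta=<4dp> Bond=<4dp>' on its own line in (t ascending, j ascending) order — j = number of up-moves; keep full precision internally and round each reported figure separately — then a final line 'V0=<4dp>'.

Risk-neutral probability p* = (R−d)/(u−d) = (1.15−0.94)/(1.44−0.94) = 0.4200.
At expiry t=4: V(4,0)=-511.8912, V(4,1)=-440.4610, V(4,2)=-331.0359, V(4,3)=-163.4061, V(4,4)=93.3885
  t=3,j=0: stock 142.8604 → up 205.7190 (V=-440.4610), down 134.2888 (V=-511.8912). Price -419.0352; hedge Δ=1.0000, bond B=-561.8957.
  t=3,j=1: stock 218.8500 → up 315.1441 (V=-331.0359), down 205.7190 (V=-440.4610). Price -343.0456; hedge Δ=1.0000, bond B=-561.8957.
  t=3,j=2: stock 335.2596 → up 482.7739 (V=-163.4061), down 315.1441 (V=-331.0359). Price -226.6360; hedge Δ=1.0000, bond B=-561.8957.
  t=3,j=3: stock 513.5892 → up 739.5685 (V=93.3885), down 482.7739 (V=-163.4061). Price -48.3064; hedge Δ=1.0000, bond B=-561.8957.
  t=2,j=0: stock 151.9792 → up 218.8500 (V=-343.0456), down 142.8604 (V=-419.0352). Price -336.6257; hedge Δ=1.0000, bond B=-488.6049.
  t=2,j=1: stock 232.8192 → up 335.2596 (V=-226.6360), down 218.8500 (V=-343.0456). Price -255.7857; hedge Δ=1.0000, bond B=-488.6049.
  t=2,j=2: stock 356.6592 → up 513.5892 (V=-48.3064), down 335.2596 (V=-226.6360). Price -131.9457; hedge Δ=1.0000, bond B=-488.6049.
  t=1,j=0: stock 161.6800 → up 232.8192 (V=-255.7857), down 151.9792 (V=-336.6257). Price -263.1938; hedge Δ=1.0000, bond B=-424.8738.
  t=1,j=1: stock 247.6800 → up 356.6592 (V=-131.9457), down 232.8192 (V=-255.7857). Price -177.1938; hedge Δ=1.0000, bond B=-424.8738.
  t=0,j=0: stock 172.0000 → up 247.6800 (V=-177.1938), down 161.6800 (V=-263.1938). Price -197.4555; hedge Δ=1.0000, bond B=-369.4555.
The time-0 hedge costs -197.4555, which is the no-arbitrage price.

(0,0): Delta=1.0000 Bond=-369.4555
(1,0): Delta=1.0000 Bond=-424.8738
(1,1): Delta=1.0000 Bond=-424.8738
(2,0): Delta=1.0000 Bond=-488.6049
(2,1): Delta=1.0000 Bond=-488.6049
(2,2): Delta=1.0000 Bond=-488.6049
(3,0): Delta=1.0000 Bond=-561.8957
(3,1): Delta=1.0000 Bond=-561.8957
(3,2): Delta=1.0000 Bond=-561.8957
(3,3): Delta=1.0000 Bond=-561.8957
V0=-197.4555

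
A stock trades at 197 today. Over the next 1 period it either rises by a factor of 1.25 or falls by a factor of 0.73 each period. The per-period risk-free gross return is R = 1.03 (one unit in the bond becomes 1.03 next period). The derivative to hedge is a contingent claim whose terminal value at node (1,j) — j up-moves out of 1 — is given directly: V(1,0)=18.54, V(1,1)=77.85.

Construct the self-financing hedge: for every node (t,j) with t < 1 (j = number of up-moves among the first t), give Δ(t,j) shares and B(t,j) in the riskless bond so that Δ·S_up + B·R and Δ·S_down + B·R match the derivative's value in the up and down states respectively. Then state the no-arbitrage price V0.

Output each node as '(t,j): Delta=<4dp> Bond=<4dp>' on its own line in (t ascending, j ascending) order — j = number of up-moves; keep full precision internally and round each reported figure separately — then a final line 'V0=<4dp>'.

No-arbitrage ⇒ martingale measure with p* = (R−d)/(u−d) = 0.5769.
Terminal values V(1,·): V(1,0)=18.5400, V(1,1)=77.8500
  t=0,j=0: stock 197.0000 → up 246.2500 (V=77.8500), down 143.8100 (V=18.5400). Price 51.2207; hedge Δ=0.5790, bond B=-62.8370.
Each (Δ,B) replicates both successor values, so the strategy is self-financing and V0 is arbitrage-free.

(0,0): Delta=0.5790 Bond=-62.8370
V0=51.2207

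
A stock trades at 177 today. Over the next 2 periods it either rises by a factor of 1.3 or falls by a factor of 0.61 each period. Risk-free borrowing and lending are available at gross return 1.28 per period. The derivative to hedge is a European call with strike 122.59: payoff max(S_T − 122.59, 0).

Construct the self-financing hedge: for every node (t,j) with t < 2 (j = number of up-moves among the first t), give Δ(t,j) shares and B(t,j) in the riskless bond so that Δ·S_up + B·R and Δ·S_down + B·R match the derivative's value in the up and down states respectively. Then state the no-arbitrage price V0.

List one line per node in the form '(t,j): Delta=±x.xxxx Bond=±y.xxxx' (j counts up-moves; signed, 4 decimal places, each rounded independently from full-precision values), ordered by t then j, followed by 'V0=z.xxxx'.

Since d<R<u, set p* = (R−d)/(u−d) = 0.9710; price each node as the discounted p*-expectation of its children.
Payoff layer (t=2): V(2,0)=0.0000, V(2,1)=17.7710, V(2,2)=176.5400
  t=1,j=0: stock 107.9700 → up 140.3610 (V=17.7710), down 65.8617 (V=0.0000). Price 13.4812; hedge Δ=0.2385, bond B=-12.2739.
  t=1,j=1: stock 230.1000 → up 299.1300 (V=176.5400), down 140.3610 (V=17.7710). Price 134.3266; hedge Δ=1.0000, bond B=-95.7734.
  t=0,j=0: stock 177.0000 → up 230.1000 (V=134.3266), down 107.9700 (V=13.4812). Price 102.2061; hedge Δ=0.9895, bond B=-72.9322.
The time-0 hedge costs 102.2061, which is the no-arbitrage price.

(0,0): Delta=0.9895 Bond=-72.9322
(1,0): Delta=0.2385 Bond=-12.2739
(1,1): Delta=1.0000 Bond=-95.7734
V0=102.2061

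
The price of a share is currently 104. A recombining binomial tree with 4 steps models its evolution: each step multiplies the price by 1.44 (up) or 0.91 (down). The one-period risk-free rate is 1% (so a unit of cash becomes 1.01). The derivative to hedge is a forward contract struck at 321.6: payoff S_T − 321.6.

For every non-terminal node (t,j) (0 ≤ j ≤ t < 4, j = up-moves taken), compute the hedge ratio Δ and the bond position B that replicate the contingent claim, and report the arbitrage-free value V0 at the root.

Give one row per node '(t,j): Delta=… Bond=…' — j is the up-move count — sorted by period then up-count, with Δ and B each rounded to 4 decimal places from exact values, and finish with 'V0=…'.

(0,0): Delta=1.0000 Bond=-309.0513
(1,0): Delta=1.0000 Bond=-312.1418
(1,1): Delta=1.0000 Bond=-312.1418
(2,0): Delta=1.0000 Bond=-315.2632
(2,1): Delta=1.0000 Bond=-315.2632
(2,2): Delta=1.0000 Bond=-315.2632
(3,0): Delta=1.0000 Bond=-318.4158
(3,1): Delta=1.0000 Bond=-318.4158
(3,2): Delta=1.0000 Bond=-318.4158
(3,3): Delta=1.0000 Bond=-318.4158
V0=-205.0513

The replicating-portfolio and risk-neutral prices coincide; use p* = (1.01−0.91)/(1.44−0.91) = 0.1887 for the latter.
Payoff layer (t=4): V(4,0)=-250.2820, V(4,1)=-208.7452, V(4,2)=-143.0166, V(4,3)=-39.0065, V(4,4)=125.5810
  t=3,j=0: stock 78.3714 → up 112.8548 (V=-208.7452), down 71.3180 (V=-250.2820). Price -240.0445; hedge Δ=1.0000, bond B=-318.4158.
  t=3,j=1: stock 124.0163 → up 178.5834 (V=-143.0166), down 112.8548 (V=-208.7452). Price -194.3996; hedge Δ=1.0000, bond B=-318.4158.
  t=3,j=2: stock 196.2455 → up 282.5935 (V=-39.0065), down 178.5834 (V=-143.0166). Price -122.1703; hedge Δ=1.0000, bond B=-318.4158.
  t=3,j=3: stock 310.5423 → up 447.1810 (V=125.5810), down 282.5935 (V=-39.0065). Price -7.8735; hedge Δ=1.0000, bond B=-318.4158.
  t=2,j=0: stock 86.1224 → up 124.0163 (V=-194.3996), down 78.3714 (V=-240.0445). Price -229.1408; hedge Δ=1.0000, bond B=-315.2632.
  t=2,j=1: stock 136.2816 → up 196.2455 (V=-122.1703), down 124.0163 (V=-194.3996). Price -178.9816; hedge Δ=1.0000, bond B=-315.2632.
  t=2,j=2: stock 215.6544 → up 310.5423 (V=-7.8735), down 196.2455 (V=-122.1703). Price -99.6088; hedge Δ=1.0000, bond B=-315.2632.
  t=1,j=0: stock 94.6400 → up 136.2816 (V=-178.9816), down 86.1224 (V=-229.1408). Price -217.5018; hedge Δ=1.0000, bond B=-312.1418.
  t=1,j=1: stock 149.7600 → up 215.6544 (V=-99.6088), down 136.2816 (V=-178.9816). Price -162.3818; hedge Δ=1.0000, bond B=-312.1418.
  t=0,j=0: stock 104.0000 → up 149.7600 (V=-162.3818), down 94.6400 (V=-217.5018). Price -205.0513; hedge Δ=1.0000, bond B=-309.0513.
Self-financing check: at every node Δ·S+B equals the discounted successor values.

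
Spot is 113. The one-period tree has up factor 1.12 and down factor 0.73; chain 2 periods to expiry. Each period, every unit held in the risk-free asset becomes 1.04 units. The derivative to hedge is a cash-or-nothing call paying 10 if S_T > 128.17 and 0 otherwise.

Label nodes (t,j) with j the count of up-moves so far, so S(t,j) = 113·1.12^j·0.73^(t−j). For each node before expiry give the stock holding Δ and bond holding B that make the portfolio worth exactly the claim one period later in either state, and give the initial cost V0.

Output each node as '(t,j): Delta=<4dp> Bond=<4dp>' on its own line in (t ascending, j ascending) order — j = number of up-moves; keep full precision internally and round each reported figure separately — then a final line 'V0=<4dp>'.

(0,0): Delta=0.1734 Bond=-13.7559
(1,0): Delta=0.0000 Bond=0.0000
(1,1): Delta=0.2026 Bond=-17.9980
V0=5.8415

No-arbitrage ⇒ martingale measure with p* = (R−d)/(u−d) = 0.7949.
Terminal payoffs: V(2,0)=0.0000, V(2,1)=0.0000, V(2,2)=10.0000
  t=1,j=0: stock 82.4900 → up 92.3888 (V=0.0000), down 60.2177 (V=0.0000). Price 0.0000; hedge Δ=0.0000, bond B=0.0000.
  t=1,j=1: stock 126.5600 → up 141.7472 (V=10.0000), down 92.3888 (V=0.0000). Price 7.6430; hedge Δ=0.2026, bond B=-17.9980.
  t=0,j=0: stock 113.0000 → up 126.5600 (V=7.6430), down 82.4900 (V=0.0000). Price 5.8415; hedge Δ=0.1734, bond B=-13.7559.
Each (Δ,B) replicates both successor values, so the strategy is self-financing and V0 is arbitrage-free.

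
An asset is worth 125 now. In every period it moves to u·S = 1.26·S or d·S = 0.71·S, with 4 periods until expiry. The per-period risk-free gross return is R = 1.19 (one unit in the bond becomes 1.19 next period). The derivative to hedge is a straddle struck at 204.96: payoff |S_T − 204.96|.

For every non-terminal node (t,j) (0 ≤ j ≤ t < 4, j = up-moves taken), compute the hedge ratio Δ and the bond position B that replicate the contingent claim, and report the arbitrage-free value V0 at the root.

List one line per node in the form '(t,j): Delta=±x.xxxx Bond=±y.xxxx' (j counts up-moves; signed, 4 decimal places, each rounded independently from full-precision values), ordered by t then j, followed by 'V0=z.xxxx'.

Since d<R<u, set p* = (R−d)/(u−d) = 0.8727; price each node as the discounted p*-expectation of its children.
At expiry t=4: V(4,0)=173.1954, V(4,1)=148.5890, V(4,2)=104.9214, V(4,3)=27.4266, V(4,4)=110.0992
Node (3,0) S=44.7389: V=(p*·148.5890+(1−p*)·173.1954)/1.19=127.4964; Δ=(148.5890−173.1954)/(56.3710−31.7646)=-1.0000; B=V−Δ·S=172.2353
Node (3,1) S=79.3957: V=(p*·104.9214+(1−p*)·148.5890)/1.19=92.8395; Δ=(104.9214−148.5890)/(100.0386−56.3710)=-1.0000; B=V−Δ·S=172.2353
Node (3,2) S=140.8995: V=(p*·27.4266+(1−p*)·104.9214)/1.19=31.3358; Δ=(27.4266−104.9214)/(177.5334−100.0386)=-1.0000; B=V−Δ·S=172.2353
Node (3,3) S=250.0470: V=(p*·110.0992+(1−p*)·27.4266)/1.19=83.6784; Δ=(110.0992−27.4266)/(315.0592−177.5334)=0.6011; B=V−Δ·S=-66.6354
Node (2,0) S=63.0125: V=(p*·92.8395+(1−p*)·127.4964)/1.19=81.7230; Δ=(92.8395−127.4964)/(79.3957−44.7389)=-1.0000; B=V−Δ·S=144.7355
Node (2,1) S=111.8250: V=(p*·31.3358+(1−p*)·92.8395)/1.19=32.9105; Δ=(31.3358−92.8395)/(140.8995−79.3957)=-1.0000; B=V−Δ·S=144.7355
Node (2,2) S=198.4500: V=(p*·83.6784+(1−p*)·31.3358)/1.19=64.7198; Δ=(83.6784−31.3358)/(250.0470−140.8995)=0.4796; B=V−Δ·S=-30.4485
Node (1,0) S=88.7500: V=(p*·32.9105+(1−p*)·81.7230)/1.19=32.8765; Δ=(32.9105−81.7230)/(111.8250−63.0125)=-1.0000; B=V−Δ·S=121.6265
Node (1,1) S=157.5000: V=(p*·64.7198+(1−p*)·32.9105)/1.19=50.9843; Δ=(64.7198−32.9105)/(198.4500−111.8250)=0.3672; B=V−Δ·S=-6.8507
Node (0,0) S=125.0000: V=(p*·50.9843+(1−p*)·32.8765)/1.19=40.9073; Δ=(50.9843−32.8765)/(157.5000−88.7500)=0.2634; B=V−Δ·S=7.9840
The time-0 hedge costs 40.9073, which is the no-arbitrage price.

(0,0): Delta=0.2634 Bond=7.9840
(1,0): Delta=-1.0000 Bond=121.6265
(1,1): Delta=0.3672 Bond=-6.8507
(2,0): Delta=-1.0000 Bond=144.7355
(2,1): Delta=-1.0000 Bond=144.7355
(2,2): Delta=0.4796 Bond=-30.4485
(3,0): Delta=-1.0000 Bond=172.2353
(3,1): Delta=-1.0000 Bond=172.2353
(3,2): Delta=-1.0000 Bond=172.2353
(3,3): Delta=0.6011 Bond=-66.6354
V0=40.9073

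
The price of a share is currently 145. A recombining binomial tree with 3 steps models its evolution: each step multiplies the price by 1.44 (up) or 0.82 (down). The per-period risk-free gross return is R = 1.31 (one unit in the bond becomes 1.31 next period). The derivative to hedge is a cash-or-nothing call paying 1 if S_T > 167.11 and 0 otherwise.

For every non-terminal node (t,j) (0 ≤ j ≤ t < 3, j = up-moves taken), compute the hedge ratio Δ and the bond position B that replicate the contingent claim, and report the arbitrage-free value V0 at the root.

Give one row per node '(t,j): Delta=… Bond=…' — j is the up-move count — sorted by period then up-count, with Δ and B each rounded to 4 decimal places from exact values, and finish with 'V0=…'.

(0,0): Delta=0.0021 Bond=0.0829
(1,0): Delta=0.0082 Bond=-0.6091
(1,1): Delta=0.0012 Bond=0.2989
(2,0): Delta=0.0000 Bond=0.0000
(2,1): Delta=0.0094 Bond=-1.0096
(2,2): Delta=0.0000 Bond=0.7634
V0=0.3944

Since d<R<u, set p* = (R−d)/(u−d) = 0.7903; price each node as the discounted p*-expectation of its children.
Terminal payoffs: V(3,0)=0.0000, V(3,1)=0.0000, V(3,2)=1.0000, V(3,3)=1.0000
  t=2,j=0: stock 97.4980 → up 140.3971 (V=0.0000), down 79.9484 (V=0.0000). Price 0.0000; hedge Δ=0.0000, bond B=0.0000.
  t=2,j=1: stock 171.2160 → up 246.5510 (V=1.0000), down 140.3971 (V=0.0000). Price 0.6033; hedge Δ=0.0094, bond B=-1.0096.
  t=2,j=2: stock 300.6720 → up 432.9677 (V=1.0000), down 246.5510 (V=1.0000). Price 0.7634; hedge Δ=0.0000, bond B=0.7634.
  t=1,j=0: stock 118.9000 → up 171.2160 (V=0.6033), down 97.4980 (V=0.0000). Price 0.3640; hedge Δ=0.0082, bond B=-0.6091.
  t=1,j=1: stock 208.8000 → up 300.6720 (V=0.7634), down 171.2160 (V=0.6033). Price 0.5571; hedge Δ=0.0012, bond B=0.2989.
  t=0,j=0: stock 145.0000 → up 208.8000 (V=0.5571), down 118.9000 (V=0.3640). Price 0.3944; hedge Δ=0.0021, bond B=0.0829.
Each (Δ,B) replicates both successor values, so the strategy is self-financing and V0 is arbitrage-free.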